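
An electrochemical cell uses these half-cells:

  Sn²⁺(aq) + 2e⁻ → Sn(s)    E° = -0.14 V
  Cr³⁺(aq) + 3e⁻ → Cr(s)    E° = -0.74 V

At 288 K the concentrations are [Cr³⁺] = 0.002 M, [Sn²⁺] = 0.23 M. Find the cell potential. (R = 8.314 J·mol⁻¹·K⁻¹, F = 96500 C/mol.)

0.633 V

The Sn²⁺/Sn couple has the higher reduction potential and acts as the cathode, so E°_cell = -0.14 − (-0.74) = 0.60 V.
Balancing electrons gives n = 6; the reaction quotient is Q = [Cr³⁺]^2/[Sn²⁺]^3 = 3.29 × 10^-4.
E = E° − (RT/nF) ln Q = 0.60 − (8.314×288)/(6×96500) × (-8.020) = 0.600 + 0.033 = 0.633 V.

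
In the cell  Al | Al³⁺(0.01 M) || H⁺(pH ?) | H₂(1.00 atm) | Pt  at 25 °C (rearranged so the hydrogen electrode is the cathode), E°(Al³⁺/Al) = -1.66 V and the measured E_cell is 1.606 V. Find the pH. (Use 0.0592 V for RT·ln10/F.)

E°_cell = 1.66 V and n = 6.
log Q = n(E° − E)/0.0592 = 6×(1.66 − 1.606)/0.0592 = 5.473.
With Q = [Al³⁺]^2·P(H₂)^3 / [H⁺]^6, solving for [H⁺] gives log[H⁺] = -1.579, so pH = 1.58.

pH = 1.58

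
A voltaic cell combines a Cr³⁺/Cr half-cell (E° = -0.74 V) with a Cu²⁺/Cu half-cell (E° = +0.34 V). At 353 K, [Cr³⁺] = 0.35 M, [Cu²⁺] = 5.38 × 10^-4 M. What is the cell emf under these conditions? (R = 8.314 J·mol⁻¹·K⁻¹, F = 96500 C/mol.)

The Cu²⁺/Cu couple has the higher reduction potential and acts as the cathode, so E°_cell = +0.34 − (-0.74) = 1.08 V.
Balancing electrons gives n = 6; the reaction quotient is Q = [Cr³⁺]^2/[Cu²⁺]^3 = 7.87 × 10^8.
E = E° − (RT/nF) ln Q = 1.08 − (8.314×353)/(6×96500) × (20.483) = 1.080 − 0.104 = 0.976 V.

0.976 V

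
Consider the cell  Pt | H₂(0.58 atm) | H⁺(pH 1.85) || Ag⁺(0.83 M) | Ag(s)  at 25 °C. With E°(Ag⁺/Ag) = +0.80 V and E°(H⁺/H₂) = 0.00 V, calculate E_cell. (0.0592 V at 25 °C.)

The Ag⁺/Ag couple is the cathode, so E°_cell = 0.80 V; n = 2.
[H⁺] = 10^(−1.85) = 0.014 M, and Q = [H⁺]^2 / ([Ag⁺]^2·P(H₂)) = 4.99 × 10^-4.
E = E° − (0.0592/2) log Q = 0.80 − (0.0592/2)(-3.302) = 0.898 V.

0.90 V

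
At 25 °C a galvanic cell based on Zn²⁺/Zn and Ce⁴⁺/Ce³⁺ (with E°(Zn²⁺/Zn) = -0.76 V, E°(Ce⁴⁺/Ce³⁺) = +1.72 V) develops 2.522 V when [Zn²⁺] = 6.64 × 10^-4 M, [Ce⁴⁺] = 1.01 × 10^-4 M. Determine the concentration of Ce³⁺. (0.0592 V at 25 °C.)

7.7 × 10^-4 M

From the Nernst equation, log Q = n(E° − E)/0.0592 = 2(2.48 − 2.522)/0.0592 = -1.419, so Q = 0.0381.
With Q = [Zn²⁺]·[Ce³⁺]^2/[Ce⁴⁺]^2 and the known concentrations, [Ce³⁺]^2 in the numerator gives [Ce³⁺] = 7.7 × 10^-4 M.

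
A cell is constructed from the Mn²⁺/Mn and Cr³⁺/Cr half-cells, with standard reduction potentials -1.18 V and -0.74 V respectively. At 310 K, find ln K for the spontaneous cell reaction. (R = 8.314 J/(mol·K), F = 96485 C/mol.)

ln K = 98.8

E°_cell = -0.74 − (-1.18) = 0.44 V, with n = 6 electrons transferred.
At equilibrium E = 0, so the Nernst equation gives ln K = nFE°/RT = (6)(96485)(0.44)/((8.314)(310)) = 98.83.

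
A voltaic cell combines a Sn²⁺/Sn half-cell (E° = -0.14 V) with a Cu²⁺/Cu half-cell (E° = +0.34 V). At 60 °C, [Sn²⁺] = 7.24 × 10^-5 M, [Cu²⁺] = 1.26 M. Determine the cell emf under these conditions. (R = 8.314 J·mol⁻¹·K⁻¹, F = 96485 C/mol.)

0.620 V

The Cu²⁺/Cu couple has the higher reduction potential and acts as the cathode, so E°_cell = +0.34 − (-0.14) = 0.48 V.
Balancing electrons gives n = 2; the reaction quotient is Q = [Sn²⁺]/[Cu²⁺] = 5.75 × 10^-5.
E = E° − (RT/nF) ln Q = 0.48 − (8.314×333)/(2×96485) × (-9.764) = 0.480 + 0.140 = 0.620 V.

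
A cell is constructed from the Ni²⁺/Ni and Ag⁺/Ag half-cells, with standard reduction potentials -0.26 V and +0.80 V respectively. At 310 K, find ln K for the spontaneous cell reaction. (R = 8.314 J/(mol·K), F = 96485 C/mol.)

E°_cell = +0.80 − (-0.26) = 1.06 V, with n = 2 electrons transferred.
At equilibrium E = 0, so the Nernst equation gives ln K = nFE°/RT = (2)(96485)(1.06)/((8.314)(310)) = 79.36.

ln K = 79.4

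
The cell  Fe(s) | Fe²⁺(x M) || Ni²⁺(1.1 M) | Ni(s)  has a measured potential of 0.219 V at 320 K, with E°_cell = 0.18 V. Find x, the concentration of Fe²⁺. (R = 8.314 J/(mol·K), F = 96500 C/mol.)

From the Nernst equation, ln Q = nF(E° − E)/RT = 2×96500×(0.18 − 0.219)/(8.314×320) = -2.829, so Q = 0.0591.
With Q = [Fe²⁺]/[Ni²⁺] and the known concentrations, [Fe²⁺] in the numerator gives [Fe²⁺] = 0.065 M.

0.065 M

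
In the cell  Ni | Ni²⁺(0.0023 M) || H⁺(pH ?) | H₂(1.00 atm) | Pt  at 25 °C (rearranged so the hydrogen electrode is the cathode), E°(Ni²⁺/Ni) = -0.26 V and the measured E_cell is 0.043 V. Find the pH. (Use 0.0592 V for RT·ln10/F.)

pH = 4.98

E°_cell = 0.26 V and n = 2.
log Q = n(E° − E)/0.0592 = 2×(0.26 − 0.043)/0.0592 = 7.331.
With Q = [Ni²⁺]·P(H₂) / [H⁺]^2, solving for [H⁺] gives log[H⁺] = -4.985, so pH = 4.98.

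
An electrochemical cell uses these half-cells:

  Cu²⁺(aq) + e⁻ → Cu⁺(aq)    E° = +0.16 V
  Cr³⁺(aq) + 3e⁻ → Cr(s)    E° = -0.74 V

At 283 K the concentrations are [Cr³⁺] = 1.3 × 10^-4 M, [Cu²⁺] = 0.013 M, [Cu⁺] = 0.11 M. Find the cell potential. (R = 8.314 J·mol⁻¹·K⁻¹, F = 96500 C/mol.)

0.921 V

The Cu²⁺/Cu⁺ couple has the higher reduction potential and acts as the cathode, so E°_cell = +0.16 − (-0.74) = 0.90 V.
Balancing electrons gives n = 3; the reaction quotient is Q = [Cr³⁺]·[Cu⁺]^3/[Cu²⁺]^3 = 0.0788.
E = E° − (RT/nF) ln Q = 0.90 − (8.314×283)/(3×96500) × (-2.541) = 0.900 + 0.021 = 0.921 V.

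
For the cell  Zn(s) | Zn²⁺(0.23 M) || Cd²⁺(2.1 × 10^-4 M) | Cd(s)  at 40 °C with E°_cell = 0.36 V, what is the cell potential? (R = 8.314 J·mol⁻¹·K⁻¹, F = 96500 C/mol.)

0.266 V

Balancing electrons gives n = 2; the reaction quotient is Q = [Zn²⁺]/[Cd²⁺] = 1100.
E = E° − (RT/nF) ln Q = 0.36 − (8.314×313)/(2×96500) × (6.999) = 0.360 − 0.094 = 0.266 V.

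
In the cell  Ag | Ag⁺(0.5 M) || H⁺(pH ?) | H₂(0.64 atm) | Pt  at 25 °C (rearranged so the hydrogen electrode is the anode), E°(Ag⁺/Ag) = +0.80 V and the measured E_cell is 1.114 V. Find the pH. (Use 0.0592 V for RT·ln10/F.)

E°_cell = 0.80 V and n = 2.
log Q = n(E° − E)/0.0592 = 2×(0.80 − 1.114)/0.0592 = -10.608.
With Q = [H⁺]^2 / ([Ag⁺]^2·P(H₂)), solving for [H⁺] gives log[H⁺] = -5.702, so pH = 5.70.

pH = 5.70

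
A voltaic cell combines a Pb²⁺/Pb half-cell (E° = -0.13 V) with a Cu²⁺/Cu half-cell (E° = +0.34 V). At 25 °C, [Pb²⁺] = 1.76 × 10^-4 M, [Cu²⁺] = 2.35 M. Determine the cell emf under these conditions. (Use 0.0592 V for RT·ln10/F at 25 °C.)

0.592 V

The Cu²⁺/Cu couple has the higher reduction potential and acts as the cathode, so E°_cell = +0.34 − (-0.13) = 0.47 V.
Balancing electrons gives n = 2; the reaction quotient is Q = [Pb²⁺]/[Cu²⁺] = 7.49 × 10^-5.
At 25 °C, E = E° − (0.0592/n) log Q = 0.47 − (0.0592/2)(-4.126) = 0.470 + 0.122 = 0.592 V.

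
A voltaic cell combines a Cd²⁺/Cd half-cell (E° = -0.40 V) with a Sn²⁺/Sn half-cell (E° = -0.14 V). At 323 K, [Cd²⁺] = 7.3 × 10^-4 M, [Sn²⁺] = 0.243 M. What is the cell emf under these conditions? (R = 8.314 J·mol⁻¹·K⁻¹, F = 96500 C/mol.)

0.341 V

The Sn²⁺/Sn couple has the higher reduction potential and acts as the cathode, so E°_cell = -0.14 − (-0.40) = 0.26 V.
Balancing electrons gives n = 2; the reaction quotient is Q = [Cd²⁺]/[Sn²⁺] = 0.00300.
E = E° − (RT/nF) ln Q = 0.26 − (8.314×323)/(2×96500) × (-5.808) = 0.260 + 0.081 = 0.341 V.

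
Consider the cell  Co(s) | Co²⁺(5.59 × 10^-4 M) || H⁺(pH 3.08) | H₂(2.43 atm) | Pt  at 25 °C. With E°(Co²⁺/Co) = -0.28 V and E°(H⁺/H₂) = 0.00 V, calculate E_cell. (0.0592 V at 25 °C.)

The hydrogen couple is the cathode, so E°_cell = 0.28 V; n = 2.
[H⁺] = 10^(−3.08) = 8.3 × 10^-4 M, and Q = [Co²⁺]·P(H₂) / [H⁺]^2 = 1960.
E = E° − (0.0592/2) log Q = 0.28 − (0.0592/2)(3.293) = 0.183 V.

0.18 V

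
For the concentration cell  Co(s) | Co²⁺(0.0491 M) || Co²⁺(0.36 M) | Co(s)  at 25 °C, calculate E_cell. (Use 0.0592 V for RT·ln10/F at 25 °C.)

0.026 V

Both half-cells are Co²⁺/Co, so E°_cell = 0. The concentrated side is the cathode; the cell reaction moves Co²⁺ from high to low concentration with n = 2.
Q = [Co²⁺]_dilute/[Co²⁺]_conc = 0.0491/0.36 = 0.136.
E = 0 − (0.0592/2) log Q = −(0.0592/2)(-0.865) = 0.0256 V.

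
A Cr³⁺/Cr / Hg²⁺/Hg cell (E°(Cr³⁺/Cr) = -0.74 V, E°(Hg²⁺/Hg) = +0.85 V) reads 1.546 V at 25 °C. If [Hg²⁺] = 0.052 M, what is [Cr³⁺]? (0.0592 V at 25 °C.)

From the Nernst equation, log Q = n(E° − E)/0.0592 = 6(1.59 − 1.546)/0.0592 = 4.459, so Q = 2.88 × 10^4.
With Q = [Cr³⁺]^2/[Hg²⁺]^3 and the known concentrations, [Cr³⁺]^2 in the numerator gives [Cr³⁺] = 2.0 M.

2.0 M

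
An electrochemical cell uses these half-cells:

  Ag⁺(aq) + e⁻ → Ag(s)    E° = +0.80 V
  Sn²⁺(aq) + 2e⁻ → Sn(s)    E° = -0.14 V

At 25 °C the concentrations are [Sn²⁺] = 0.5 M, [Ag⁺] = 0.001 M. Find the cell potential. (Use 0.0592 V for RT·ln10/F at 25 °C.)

0.771 V

The Ag⁺/Ag couple has the higher reduction potential and acts as the cathode, so E°_cell = +0.80 − (-0.14) = 0.94 V.
Balancing electrons gives n = 2; the reaction quotient is Q = [Sn²⁺]/[Ag⁺]^2 = 5 × 10^5.
At 25 °C, E = E° − (0.0592/n) log Q = 0.94 − (0.0592/2)(5.699) = 0.940 − 0.169 = 0.771 V.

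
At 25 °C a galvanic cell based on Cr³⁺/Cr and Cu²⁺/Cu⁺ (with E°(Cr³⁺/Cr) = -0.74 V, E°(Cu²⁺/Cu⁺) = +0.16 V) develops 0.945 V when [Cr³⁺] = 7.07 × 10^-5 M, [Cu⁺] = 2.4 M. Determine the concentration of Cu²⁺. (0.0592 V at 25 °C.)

0.57 M

From the Nernst equation, log Q = n(E° − E)/0.0592 = 3(0.90 − 0.945)/0.0592 = -2.280, so Q = 0.00524.
With Q = [Cr³⁺]·[Cu⁺]^3/[Cu²⁺]^3 and the known concentrations, [Cu²⁺]^3 in the denominator gives [Cu²⁺] = 0.57 M.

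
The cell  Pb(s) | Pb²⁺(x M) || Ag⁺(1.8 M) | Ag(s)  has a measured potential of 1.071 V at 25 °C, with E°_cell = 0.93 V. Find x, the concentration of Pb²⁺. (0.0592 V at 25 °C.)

From the Nernst equation, log Q = n(E° − E)/0.0592 = 2(0.93 − 1.071)/0.0592 = -4.764, so Q = 1.72 × 10^-5.
With Q = [Pb²⁺]/[Ag⁺]^2 and the known concentrations, [Pb²⁺] in the numerator gives [Pb²⁺] = 5.6 × 10^-5 M.

5.6 × 10^-5 M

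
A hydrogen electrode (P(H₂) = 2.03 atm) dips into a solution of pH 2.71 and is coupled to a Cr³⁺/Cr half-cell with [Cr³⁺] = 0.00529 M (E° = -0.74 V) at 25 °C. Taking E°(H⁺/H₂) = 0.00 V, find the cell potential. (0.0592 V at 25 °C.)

0.62 V

The hydrogen couple is the cathode, so E°_cell = 0.74 V; n = 6.
[H⁺] = 10^(−2.71) = 0.0019 M, and Q = [Cr³⁺]^2·P(H₂)^3 / [H⁺]^6 = 4.26 × 10^12.
E = E° − (0.0592/6) log Q = 0.74 − (0.0592/6)(12.629) = 0.615 V.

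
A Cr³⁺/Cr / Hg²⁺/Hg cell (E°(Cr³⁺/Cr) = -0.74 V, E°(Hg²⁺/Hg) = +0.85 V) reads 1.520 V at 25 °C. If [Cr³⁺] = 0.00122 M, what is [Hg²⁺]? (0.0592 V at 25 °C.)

4.9 × 10^-5 M

From the Nernst equation, log Q = n(E° − E)/0.0592 = 6(1.59 − 1.520)/0.0592 = 7.095, so Q = 1.24 × 10^7.
With Q = [Cr³⁺]^2/[Hg²⁺]^3 and the known concentrations, [Hg²⁺]^3 in the denominator gives [Hg²⁺] = 4.9 × 10^-5 M.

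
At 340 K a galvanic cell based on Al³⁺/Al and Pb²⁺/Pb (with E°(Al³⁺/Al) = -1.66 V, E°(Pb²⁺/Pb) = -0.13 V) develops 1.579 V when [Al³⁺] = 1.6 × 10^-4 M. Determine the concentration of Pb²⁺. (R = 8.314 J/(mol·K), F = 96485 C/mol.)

From the Nernst equation, ln Q = nF(E° − E)/RT = 6×96485×(1.53 − 1.579)/(8.314×340) = -10.035, so Q = 4.38 × 10^-5.
With Q = [Al³⁺]^2/[Pb²⁺]^3 and the known concentrations, [Pb²⁺]^3 in the denominator gives [Pb²⁺] = 0.084 M.

0.084 M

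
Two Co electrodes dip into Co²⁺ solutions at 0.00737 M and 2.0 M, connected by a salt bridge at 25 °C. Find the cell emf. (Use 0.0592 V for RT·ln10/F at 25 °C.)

0.072 V

Both half-cells are Co²⁺/Co, so E°_cell = 0. The concentrated side is the cathode; the cell reaction moves Co²⁺ from high to low concentration with n = 2.
Q = [Co²⁺]_dilute/[Co²⁺]_conc = 0.00737/2.0 = 0.00368.
E = 0 − (0.0592/2) log Q = −(0.0592/2)(-2.434) = 0.0720 V.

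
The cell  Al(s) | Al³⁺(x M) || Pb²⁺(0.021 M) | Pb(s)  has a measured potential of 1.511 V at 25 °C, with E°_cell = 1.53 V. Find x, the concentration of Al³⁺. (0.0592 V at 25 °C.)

From the Nernst equation, log Q = n(E° − E)/0.0592 = 6(1.53 − 1.511)/0.0592 = 1.926, so Q = 84.3.
With Q = [Al³⁺]^2/[Pb²⁺]^3 and the known concentrations, [Al³⁺]^2 in the numerator gives [Al³⁺] = 0.028 M.

0.028 M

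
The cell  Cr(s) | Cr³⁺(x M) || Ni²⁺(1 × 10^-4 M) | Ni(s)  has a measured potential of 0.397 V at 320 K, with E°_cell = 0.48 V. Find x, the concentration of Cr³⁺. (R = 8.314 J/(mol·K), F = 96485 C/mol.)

From the Nernst equation, ln Q = nF(E° − E)/RT = 6×96485×(0.48 − 0.397)/(8.314×320) = 18.060, so Q = 6.98 × 10^7.
With Q = [Cr³⁺]^2/[Ni²⁺]^3 and the known concentrations, [Cr³⁺]^2 in the numerator gives [Cr³⁺] = 0.0084 M.

0.0084 M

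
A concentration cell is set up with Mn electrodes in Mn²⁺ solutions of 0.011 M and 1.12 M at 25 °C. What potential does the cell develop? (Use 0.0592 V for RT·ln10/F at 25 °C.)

0.059 V

Both half-cells are Mn²⁺/Mn, so E°_cell = 0. The concentrated side is the cathode; the cell reaction moves Mn²⁺ from high to low concentration with n = 2.
Q = [Mn²⁺]_dilute/[Mn²⁺]_conc = 0.011/1.12 = 0.00982.
E = 0 − (0.0592/2) log Q = −(0.0592/2)(-2.008) = 0.0594 V.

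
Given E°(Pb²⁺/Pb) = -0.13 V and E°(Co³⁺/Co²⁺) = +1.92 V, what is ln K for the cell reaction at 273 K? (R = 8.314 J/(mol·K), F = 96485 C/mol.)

ln K = 174.3

E°_cell = +1.92 − (-0.13) = 2.05 V, with n = 2 electrons transferred.
At equilibrium E = 0, so the Nernst equation gives ln K = nFE°/RT = (2)(96485)(2.05)/((8.314)(273)) = 174.29.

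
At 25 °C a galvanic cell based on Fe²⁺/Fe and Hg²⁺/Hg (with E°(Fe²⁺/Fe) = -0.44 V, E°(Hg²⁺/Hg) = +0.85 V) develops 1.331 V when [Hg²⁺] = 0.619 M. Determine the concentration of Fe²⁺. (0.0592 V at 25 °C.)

0.026 M

From the Nernst equation, log Q = n(E° − E)/0.0592 = 2(1.29 − 1.331)/0.0592 = -1.385, so Q = 0.0412.
With Q = [Fe²⁺]/[Hg²⁺] and the known concentrations, [Fe²⁺] in the numerator gives [Fe²⁺] = 0.026 M.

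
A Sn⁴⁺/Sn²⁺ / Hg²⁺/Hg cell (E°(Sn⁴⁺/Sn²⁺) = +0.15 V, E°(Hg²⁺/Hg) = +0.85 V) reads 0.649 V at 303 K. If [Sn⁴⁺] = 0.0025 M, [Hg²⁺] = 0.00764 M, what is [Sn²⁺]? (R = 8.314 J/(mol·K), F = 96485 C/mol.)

From the Nernst equation, ln Q = nF(E° − E)/RT = 2×96485×(0.70 − 0.649)/(8.314×303) = 3.907, so Q = 49.7.
With Q = [Sn⁴⁺]/([Sn²⁺]·[Hg²⁺]) and the known concentrations, [Sn²⁺] in the denominator gives [Sn²⁺] = 0.0066 M.

0.0066 M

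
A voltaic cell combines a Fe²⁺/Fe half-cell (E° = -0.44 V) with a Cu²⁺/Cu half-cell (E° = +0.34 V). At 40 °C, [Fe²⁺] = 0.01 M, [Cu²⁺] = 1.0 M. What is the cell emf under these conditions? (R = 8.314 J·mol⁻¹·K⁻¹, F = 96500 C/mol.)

0.842 V

The Cu²⁺/Cu couple has the higher reduction potential and acts as the cathode, so E°_cell = +0.34 − (-0.44) = 0.78 V.
Balancing electrons gives n = 2; the reaction quotient is Q = [Fe²⁺]/[Cu²⁺] = 0.0100.
E = E° − (RT/nF) ln Q = 0.78 − (8.314×313)/(2×96500) × (-4.605) = 0.780 + 0.062 = 0.842 V.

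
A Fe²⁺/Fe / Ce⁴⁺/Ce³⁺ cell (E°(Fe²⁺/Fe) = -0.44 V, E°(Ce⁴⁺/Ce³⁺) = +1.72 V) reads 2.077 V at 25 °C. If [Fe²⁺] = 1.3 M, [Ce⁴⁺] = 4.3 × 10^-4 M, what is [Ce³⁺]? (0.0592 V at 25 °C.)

From the Nernst equation, log Q = n(E° − E)/0.0592 = 2(2.16 − 2.077)/0.0592 = 2.804, so Q = 637.
With Q = [Fe²⁺]·[Ce³⁺]^2/[Ce⁴⁺]^2 and the known concentrations, [Ce³⁺]^2 in the numerator gives [Ce³⁺] = 0.0095 M.

0.0095 M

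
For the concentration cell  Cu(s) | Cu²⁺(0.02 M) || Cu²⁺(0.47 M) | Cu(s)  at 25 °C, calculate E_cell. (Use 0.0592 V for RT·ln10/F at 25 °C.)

0.041 V

Both half-cells are Cu²⁺/Cu, so E°_cell = 0. The concentrated side is the cathode; the cell reaction moves Cu²⁺ from high to low concentration with n = 2.
Q = [Cu²⁺]_dilute/[Cu²⁺]_conc = 0.02/0.47 = 0.0426.
E = 0 − (0.0592/2) log Q = −(0.0592/2)(-1.371) = 0.0406 V.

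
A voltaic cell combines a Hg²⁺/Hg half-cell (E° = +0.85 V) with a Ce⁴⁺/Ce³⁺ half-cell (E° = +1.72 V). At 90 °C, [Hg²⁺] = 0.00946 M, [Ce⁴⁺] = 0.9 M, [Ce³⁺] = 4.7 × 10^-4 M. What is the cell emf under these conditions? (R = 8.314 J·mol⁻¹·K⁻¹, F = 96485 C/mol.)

The Ce⁴⁺/Ce³⁺ couple has the higher reduction potential and acts as the cathode, so E°_cell = +1.72 − (+0.85) = 0.87 V.
Balancing electrons gives n = 2; the reaction quotient is Q = [Hg²⁺]·[Ce³⁺]^2/[Ce⁴⁺]^2 = 2.58 × 10^-9.
E = E° − (RT/nF) ln Q = 0.87 − (8.314×363)/(2×96485) × (-19.776) = 0.870 + 0.309 = 1.179 V.

1.18 V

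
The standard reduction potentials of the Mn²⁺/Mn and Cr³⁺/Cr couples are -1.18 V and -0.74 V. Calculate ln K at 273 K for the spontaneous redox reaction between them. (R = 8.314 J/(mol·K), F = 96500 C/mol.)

ln K = 112.2

E°_cell = -0.74 − (-1.18) = 0.44 V, with n = 6 electrons transferred.
At equilibrium E = 0, so the Nernst equation gives ln K = nFE°/RT = (6)(96500)(0.44)/((8.314)(273)) = 112.24.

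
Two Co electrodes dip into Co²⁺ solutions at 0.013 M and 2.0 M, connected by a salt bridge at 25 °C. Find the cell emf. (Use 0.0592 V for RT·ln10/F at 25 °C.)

Both half-cells are Co²⁺/Co, so E°_cell = 0. The concentrated side is the cathode; the cell reaction moves Co²⁺ from high to low concentration with n = 2.
Q = [Co²⁺]_dilute/[Co²⁺]_conc = 0.013/2.0 = 0.00650.
E = 0 − (0.0592/2) log Q = −(0.0592/2)(-2.187) = 0.0647 V.

0.065 V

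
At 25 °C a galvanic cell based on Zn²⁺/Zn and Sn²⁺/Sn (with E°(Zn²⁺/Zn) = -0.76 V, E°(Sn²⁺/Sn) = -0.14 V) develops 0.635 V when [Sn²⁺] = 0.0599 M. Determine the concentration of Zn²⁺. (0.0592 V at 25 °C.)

From the Nernst equation, log Q = n(E° − E)/0.0592 = 2(0.62 − 0.635)/0.0592 = -0.507, so Q = 0.311.
With Q = [Zn²⁺]/[Sn²⁺] and the known concentrations, [Zn²⁺] in the numerator gives [Zn²⁺] = 0.019 M.

0.019 M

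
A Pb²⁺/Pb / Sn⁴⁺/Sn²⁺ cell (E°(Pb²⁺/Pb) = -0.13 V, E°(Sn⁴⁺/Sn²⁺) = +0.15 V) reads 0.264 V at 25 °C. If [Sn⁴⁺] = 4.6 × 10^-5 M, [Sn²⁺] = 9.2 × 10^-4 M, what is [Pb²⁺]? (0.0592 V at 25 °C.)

From the Nernst equation, log Q = n(E° − E)/0.0592 = 2(0.28 − 0.264)/0.0592 = 0.541, so Q = 3.47.
With Q = [Pb²⁺]·[Sn²⁺]/[Sn⁴⁺] and the known concentrations, [Pb²⁺] in the numerator gives [Pb²⁺] = 0.17 M.

0.17 M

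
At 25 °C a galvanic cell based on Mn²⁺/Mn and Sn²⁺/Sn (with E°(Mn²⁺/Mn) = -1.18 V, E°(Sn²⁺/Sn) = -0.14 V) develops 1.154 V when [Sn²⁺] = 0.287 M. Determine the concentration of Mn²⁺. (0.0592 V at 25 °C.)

From the Nernst equation, log Q = n(E° − E)/0.0592 = 2(1.04 − 1.154)/0.0592 = -3.851, so Q = 1.41 × 10^-4.
With Q = [Mn²⁺]/[Sn²⁺] and the known concentrations, [Mn²⁺] in the numerator gives [Mn²⁺] = 4 × 10^-5 M.

4 × 10^-5 M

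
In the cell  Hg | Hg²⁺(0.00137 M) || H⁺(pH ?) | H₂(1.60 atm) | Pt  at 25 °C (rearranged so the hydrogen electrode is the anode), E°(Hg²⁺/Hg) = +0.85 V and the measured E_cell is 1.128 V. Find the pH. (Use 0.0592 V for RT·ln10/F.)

E°_cell = 0.85 V and n = 2.
log Q = n(E° − E)/0.0592 = 2×(0.85 − 1.128)/0.0592 = -9.392.
With Q = [H⁺]^2 / ([Hg²⁺]·P(H₂)), solving for [H⁺] gives log[H⁺] = -6.026, so pH = 6.03.

pH = 6.03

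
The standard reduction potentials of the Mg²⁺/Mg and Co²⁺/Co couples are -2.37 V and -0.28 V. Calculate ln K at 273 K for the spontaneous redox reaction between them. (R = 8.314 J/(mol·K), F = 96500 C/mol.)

ln K = 177.7

E°_cell = -0.28 − (-2.37) = 2.09 V, with n = 2 electrons transferred.
At equilibrium E = 0, so the Nernst equation gives ln K = nFE°/RT = (2)(96500)(2.09)/((8.314)(273)) = 177.72.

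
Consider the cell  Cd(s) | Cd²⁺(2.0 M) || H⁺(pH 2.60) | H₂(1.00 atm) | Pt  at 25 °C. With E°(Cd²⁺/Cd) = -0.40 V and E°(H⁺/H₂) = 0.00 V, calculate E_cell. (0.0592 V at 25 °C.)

The hydrogen couple is the cathode, so E°_cell = 0.40 V; n = 2.
[H⁺] = 10^(−2.60) = 0.0025 M, and Q = [Cd²⁺]·P(H₂) / [H⁺]^2 = 3.17 × 10^5.
E = E° − (0.0592/2) log Q = 0.40 − (0.0592/2)(5.501) = 0.237 V.

0.24 V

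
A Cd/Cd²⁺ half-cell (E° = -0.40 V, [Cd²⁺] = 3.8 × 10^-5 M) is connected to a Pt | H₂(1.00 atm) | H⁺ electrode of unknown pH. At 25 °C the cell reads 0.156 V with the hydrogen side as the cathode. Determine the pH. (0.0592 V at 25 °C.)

pH = 6.33

E°_cell = 0.40 V and n = 2.
log Q = n(E° − E)/0.0592 = 2×(0.40 − 0.156)/0.0592 = 8.243.
With Q = [Cd²⁺]·P(H₂) / [H⁺]^2, solving for [H⁺] gives log[H⁺] = -6.332, so pH = 6.33.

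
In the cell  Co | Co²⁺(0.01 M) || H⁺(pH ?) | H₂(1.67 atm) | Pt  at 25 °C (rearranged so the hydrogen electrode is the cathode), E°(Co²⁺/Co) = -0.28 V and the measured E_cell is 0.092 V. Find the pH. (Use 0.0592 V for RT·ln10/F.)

E°_cell = 0.28 V and n = 2.
log Q = n(E° − E)/0.0592 = 2×(0.28 − 0.092)/0.0592 = 6.351.
With Q = [Co²⁺]·P(H₂) / [H⁺]^2, solving for [H⁺] gives log[H⁺] = -4.064, so pH = 4.06.

pH = 4.06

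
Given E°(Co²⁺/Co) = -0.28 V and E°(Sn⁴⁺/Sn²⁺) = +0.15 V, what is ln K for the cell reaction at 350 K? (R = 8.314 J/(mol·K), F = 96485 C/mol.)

ln K = 28.5

E°_cell = +0.15 − (-0.28) = 0.43 V, with n = 2 electrons transferred.
At equilibrium E = 0, so the Nernst equation gives ln K = nFE°/RT = (2)(96485)(0.43)/((8.314)(350)) = 28.52.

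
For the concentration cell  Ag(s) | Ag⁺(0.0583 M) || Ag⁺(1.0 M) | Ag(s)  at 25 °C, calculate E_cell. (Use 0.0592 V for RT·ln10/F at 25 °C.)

Both half-cells are Ag⁺/Ag, so E°_cell = 0. The concentrated side is the cathode; the cell reaction moves Ag⁺ from high to low concentration with n = 1.
Q = [Ag⁺]_dilute/[Ag⁺]_conc = 0.0583/1.0 = 0.0583.
E = 0 − (0.0592/1) log Q = −(0.0592/1)(-1.234) = 0.0731 V.

0.073 V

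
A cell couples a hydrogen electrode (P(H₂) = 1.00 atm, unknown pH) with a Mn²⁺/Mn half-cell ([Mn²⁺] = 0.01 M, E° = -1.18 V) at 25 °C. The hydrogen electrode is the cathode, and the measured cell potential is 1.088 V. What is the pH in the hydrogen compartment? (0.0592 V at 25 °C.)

pH = 2.55

E°_cell = 1.18 V and n = 2.
log Q = n(E° − E)/0.0592 = 2×(1.18 − 1.088)/0.0592 = 3.108.
With Q = [Mn²⁺]·P(H₂) / [H⁺]^2, solving for [H⁺] gives log[H⁺] = -2.554, so pH = 2.55.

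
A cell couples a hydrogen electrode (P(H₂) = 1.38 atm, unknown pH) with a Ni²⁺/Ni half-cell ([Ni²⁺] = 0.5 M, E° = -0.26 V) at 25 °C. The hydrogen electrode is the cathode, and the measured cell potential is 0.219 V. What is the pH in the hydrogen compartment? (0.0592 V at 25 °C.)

pH = 0.77

E°_cell = 0.26 V and n = 2.
log Q = n(E° − E)/0.0592 = 2×(0.26 − 0.219)/0.0592 = 1.385.
With Q = [Ni²⁺]·P(H₂) / [H⁺]^2, solving for [H⁺] gives log[H⁺] = -0.773, so pH = 0.77.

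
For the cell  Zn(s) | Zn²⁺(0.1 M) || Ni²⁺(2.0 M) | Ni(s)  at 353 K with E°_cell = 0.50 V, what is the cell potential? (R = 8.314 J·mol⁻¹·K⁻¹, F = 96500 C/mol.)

0.546 V

Balancing electrons gives n = 2; the reaction quotient is Q = [Zn²⁺]/[Ni²⁺] = 0.0500.
E = E° − (RT/nF) ln Q = 0.50 − (8.314×353)/(2×96500) × (-2.996) = 0.500 + 0.046 = 0.546 V.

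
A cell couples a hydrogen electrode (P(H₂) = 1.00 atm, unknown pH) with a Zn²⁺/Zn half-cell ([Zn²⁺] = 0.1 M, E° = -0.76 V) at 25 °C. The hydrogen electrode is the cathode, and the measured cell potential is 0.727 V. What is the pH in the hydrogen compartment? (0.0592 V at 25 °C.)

pH = 1.06

E°_cell = 0.76 V and n = 2.
log Q = n(E° − E)/0.0592 = 2×(0.76 − 0.727)/0.0592 = 1.115.
With Q = [Zn²⁺]·P(H₂) / [H⁺]^2, solving for [H⁺] gives log[H⁺] = -1.057, so pH = 1.06.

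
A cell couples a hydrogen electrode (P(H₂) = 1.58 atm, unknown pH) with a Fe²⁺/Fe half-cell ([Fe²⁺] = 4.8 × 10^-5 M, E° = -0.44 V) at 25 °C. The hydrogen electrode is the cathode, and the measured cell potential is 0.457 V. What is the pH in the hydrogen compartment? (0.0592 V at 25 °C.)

pH = 1.77

E°_cell = 0.44 V and n = 2.
log Q = n(E° − E)/0.0592 = 2×(0.44 − 0.457)/0.0592 = -0.574.
With Q = [Fe²⁺]·P(H₂) / [H⁺]^2, solving for [H⁺] gives log[H⁺] = -1.773, so pH = 1.77.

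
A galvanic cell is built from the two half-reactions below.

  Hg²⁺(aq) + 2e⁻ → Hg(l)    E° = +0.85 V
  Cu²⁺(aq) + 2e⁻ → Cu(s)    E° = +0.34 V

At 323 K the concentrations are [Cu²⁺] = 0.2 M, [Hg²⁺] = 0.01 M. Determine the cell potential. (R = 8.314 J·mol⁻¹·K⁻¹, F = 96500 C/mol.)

0.468 V

The Hg²⁺/Hg couple has the higher reduction potential and acts as the cathode, so E°_cell = +0.85 − (+0.34) = 0.51 V.
Balancing electrons gives n = 2; the reaction quotient is Q = [Cu²⁺]/[Hg²⁺] = 20.0.
E = E° − (RT/nF) ln Q = 0.51 − (8.314×323)/(2×96500) × (2.996) = 0.510 − 0.042 = 0.468 V.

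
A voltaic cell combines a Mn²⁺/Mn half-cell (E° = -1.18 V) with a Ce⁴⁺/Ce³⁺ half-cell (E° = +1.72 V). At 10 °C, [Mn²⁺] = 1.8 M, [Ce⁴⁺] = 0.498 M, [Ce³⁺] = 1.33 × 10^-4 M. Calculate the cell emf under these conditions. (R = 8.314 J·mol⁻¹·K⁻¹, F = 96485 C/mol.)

3.09 V

The Ce⁴⁺/Ce³⁺ couple has the higher reduction potential and acts as the cathode, so E°_cell = +1.72 − (-1.18) = 2.90 V.
Balancing electrons gives n = 2; the reaction quotient is Q = [Mn²⁺]·[Ce³⁺]^2/[Ce⁴⁺]^2 = 1.28 × 10^-7.
E = E° − (RT/nF) ln Q = 2.90 − (8.314×283)/(2×96485) × (-15.868) = 2.900 + 0.193 = 3.093 V.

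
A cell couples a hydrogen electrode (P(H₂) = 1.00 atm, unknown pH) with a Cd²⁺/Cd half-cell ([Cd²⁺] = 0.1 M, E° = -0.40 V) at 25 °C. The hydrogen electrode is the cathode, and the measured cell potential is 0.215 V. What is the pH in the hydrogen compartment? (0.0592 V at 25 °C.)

E°_cell = 0.40 V and n = 2.
log Q = n(E° − E)/0.0592 = 2×(0.40 − 0.215)/0.0592 = 6.250.
With Q = [Cd²⁺]·P(H₂) / [H⁺]^2, solving for [H⁺] gives log[H⁺] = -3.625, so pH = 3.63.

pH = 3.63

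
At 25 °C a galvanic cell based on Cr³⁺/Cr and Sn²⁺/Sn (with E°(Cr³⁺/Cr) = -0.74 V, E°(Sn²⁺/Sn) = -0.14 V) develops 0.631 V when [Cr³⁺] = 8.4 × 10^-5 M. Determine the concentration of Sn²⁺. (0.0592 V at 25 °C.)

0.021 M

From the Nernst equation, log Q = n(E° − E)/0.0592 = 6(0.60 − 0.631)/0.0592 = -3.142, so Q = 7.21 × 10^-4.
With Q = [Cr³⁺]^2/[Sn²⁺]^3 and the known concentrations, [Sn²⁺]^3 in the denominator gives [Sn²⁺] = 0.021 M.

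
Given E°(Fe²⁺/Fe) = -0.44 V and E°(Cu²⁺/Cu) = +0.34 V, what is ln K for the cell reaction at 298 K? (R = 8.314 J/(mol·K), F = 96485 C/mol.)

ln K = 60.8

E°_cell = +0.34 − (-0.44) = 0.78 V, with n = 2 electrons transferred.
At equilibrium E = 0, so the Nernst equation gives ln K = nFE°/RT = (2)(96485)(0.78)/((8.314)(298)) = 60.75.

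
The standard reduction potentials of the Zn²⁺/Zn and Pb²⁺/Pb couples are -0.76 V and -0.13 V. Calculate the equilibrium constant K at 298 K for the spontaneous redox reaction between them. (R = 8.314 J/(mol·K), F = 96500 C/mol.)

E°_cell = -0.13 − (-0.76) = 0.63 V, with n = 2 electrons transferred.
At equilibrium E = 0, so the Nernst equation gives ln K = nFE°/RT = (2)(96500)(0.63)/((8.314)(298)) = 49.08.
K = e^49.08 = 2.1 × 10^21.

2.1 × 10^21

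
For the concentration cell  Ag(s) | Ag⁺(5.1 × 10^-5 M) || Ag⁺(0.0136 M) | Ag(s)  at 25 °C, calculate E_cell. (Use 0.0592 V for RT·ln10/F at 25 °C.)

0.14 V

Both half-cells are Ag⁺/Ag, so E°_cell = 0. The concentrated side is the cathode; the cell reaction moves Ag⁺ from high to low concentration with n = 1.
Q = [Ag⁺]_dilute/[Ag⁺]_conc = 5.1 × 10^-5/0.0136 = 0.00375.
E = 0 − (0.0592/1) log Q = −(0.0592/1)(-2.426) = 0.1436 V.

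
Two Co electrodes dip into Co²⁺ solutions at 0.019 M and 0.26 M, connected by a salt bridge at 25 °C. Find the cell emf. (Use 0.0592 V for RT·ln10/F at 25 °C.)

Both half-cells are Co²⁺/Co, so E°_cell = 0. The concentrated side is the cathode; the cell reaction moves Co²⁺ from high to low concentration with n = 2.
Q = [Co²⁺]_dilute/[Co²⁺]_conc = 0.019/0.26 = 0.0731.
E = 0 − (0.0592/2) log Q = −(0.0592/2)(-1.136) = 0.0336 V.

0.034 V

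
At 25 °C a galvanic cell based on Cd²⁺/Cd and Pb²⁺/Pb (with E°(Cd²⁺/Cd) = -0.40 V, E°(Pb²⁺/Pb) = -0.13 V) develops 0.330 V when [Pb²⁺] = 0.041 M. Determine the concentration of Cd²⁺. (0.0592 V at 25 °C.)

From the Nernst equation, log Q = n(E° − E)/0.0592 = 2(0.27 − 0.330)/0.0592 = -2.027, so Q = 0.00940.
With Q = [Cd²⁺]/[Pb²⁺] and the known concentrations, [Cd²⁺] in the numerator gives [Cd²⁺] = 3.9 × 10^-4 M.

3.9 × 10^-4 M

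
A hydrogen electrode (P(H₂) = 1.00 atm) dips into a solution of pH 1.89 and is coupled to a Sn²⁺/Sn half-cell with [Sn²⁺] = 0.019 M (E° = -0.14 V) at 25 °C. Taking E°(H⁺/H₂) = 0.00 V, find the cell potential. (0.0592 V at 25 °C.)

The hydrogen couple is the cathode, so E°_cell = 0.14 V; n = 2.
[H⁺] = 10^(−1.89) = 0.013 M, and Q = [Sn²⁺]·P(H₂) / [H⁺]^2 = 114.
E = E° − (0.0592/2) log Q = 0.14 − (0.0592/2)(2.059) = 0.079 V.

0.079 V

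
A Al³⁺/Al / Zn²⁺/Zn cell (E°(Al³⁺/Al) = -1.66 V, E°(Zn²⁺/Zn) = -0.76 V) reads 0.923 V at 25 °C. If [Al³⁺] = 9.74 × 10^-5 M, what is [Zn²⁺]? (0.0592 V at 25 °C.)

0.013 M

From the Nernst equation, log Q = n(E° − E)/0.0592 = 6(0.90 − 0.923)/0.0592 = -2.331, so Q = 0.00467.
With Q = [Al³⁺]^2/[Zn²⁺]^3 and the known concentrations, [Zn²⁺]^3 in the denominator gives [Zn²⁺] = 0.013 M.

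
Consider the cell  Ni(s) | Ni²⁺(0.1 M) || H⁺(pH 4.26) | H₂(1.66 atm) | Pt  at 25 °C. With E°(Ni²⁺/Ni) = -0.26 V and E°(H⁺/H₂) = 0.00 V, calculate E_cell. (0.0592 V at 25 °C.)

0.031 V

The hydrogen couple is the cathode, so E°_cell = 0.26 V; n = 2.
[H⁺] = 10^(−4.26) = 5.5 × 10^-5 M, and Q = [Ni²⁺]·P(H₂) / [H⁺]^2 = 5.5 × 10^7.
E = E° − (0.0592/2) log Q = 0.26 − (0.0592/2)(7.740) = 0.031 V.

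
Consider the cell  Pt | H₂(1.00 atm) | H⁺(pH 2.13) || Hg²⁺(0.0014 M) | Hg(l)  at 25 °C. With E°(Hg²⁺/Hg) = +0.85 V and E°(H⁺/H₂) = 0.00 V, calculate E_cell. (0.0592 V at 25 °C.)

The Hg²⁺/Hg couple is the cathode, so E°_cell = 0.85 V; n = 2.
[H⁺] = 10^(−2.13) = 0.0074 M, and Q = [H⁺]^2 / ([Hg²⁺]·P(H₂)) = 0.0393.
E = E° − (0.0592/2) log Q = 0.85 − (0.0592/2)(-1.406) = 0.892 V.

0.89 V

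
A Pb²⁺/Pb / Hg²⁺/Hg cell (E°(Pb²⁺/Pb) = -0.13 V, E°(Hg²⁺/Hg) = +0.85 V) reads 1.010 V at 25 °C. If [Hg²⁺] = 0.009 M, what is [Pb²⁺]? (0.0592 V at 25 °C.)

From the Nernst equation, log Q = n(E° − E)/0.0592 = 2(0.98 − 1.010)/0.0592 = -1.014, so Q = 0.0969.
With Q = [Pb²⁺]/[Hg²⁺] and the known concentrations, [Pb²⁺] in the numerator gives [Pb²⁺] = 8.7 × 10^-4 M.

8.7 × 10^-4 M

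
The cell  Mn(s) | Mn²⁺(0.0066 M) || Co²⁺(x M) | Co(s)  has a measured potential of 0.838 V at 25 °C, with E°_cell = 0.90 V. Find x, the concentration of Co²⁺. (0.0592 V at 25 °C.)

From the Nernst equation, log Q = n(E° − E)/0.0592 = 2(0.90 − 0.838)/0.0592 = 2.095, so Q = 124.
With Q = [Mn²⁺]/[Co²⁺] and the known concentrations, [Co²⁺] in the denominator gives [Co²⁺] = 5.3 × 10^-5 M.

5.3 × 10^-5 M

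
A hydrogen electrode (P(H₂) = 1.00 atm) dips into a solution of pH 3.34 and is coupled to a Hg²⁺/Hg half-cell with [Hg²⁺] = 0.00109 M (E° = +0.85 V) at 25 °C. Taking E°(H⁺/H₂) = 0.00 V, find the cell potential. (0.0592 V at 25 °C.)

0.96 V

The Hg²⁺/Hg couple is the cathode, so E°_cell = 0.85 V; n = 2.
[H⁺] = 10^(−3.34) = 4.6 × 10^-4 M, and Q = [H⁺]^2 / ([Hg²⁺]·P(H₂)) = 1.92 × 10^-4.
E = E° − (0.0592/2) log Q = 0.85 − (0.0592/2)(-3.717) = 0.960 V.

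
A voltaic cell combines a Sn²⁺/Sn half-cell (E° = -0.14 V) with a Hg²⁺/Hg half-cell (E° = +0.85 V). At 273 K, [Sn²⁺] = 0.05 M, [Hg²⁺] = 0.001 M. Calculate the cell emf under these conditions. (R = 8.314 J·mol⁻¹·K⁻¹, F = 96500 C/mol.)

The Hg²⁺/Hg couple has the higher reduction potential and acts as the cathode, so E°_cell = +0.85 − (-0.14) = 0.99 V.
Balancing electrons gives n = 2; the reaction quotient is Q = [Sn²⁺]/[Hg²⁺] = 50.0.
E = E° − (RT/nF) ln Q = 0.99 − (8.314×273)/(2×96500) × (3.912) = 0.990 − 0.046 = 0.944 V.

0.944 V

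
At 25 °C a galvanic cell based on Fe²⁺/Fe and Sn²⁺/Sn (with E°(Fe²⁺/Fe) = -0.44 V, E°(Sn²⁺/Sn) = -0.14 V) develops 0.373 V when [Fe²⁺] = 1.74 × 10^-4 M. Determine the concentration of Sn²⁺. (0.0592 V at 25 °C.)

From the Nernst equation, log Q = n(E° − E)/0.0592 = 2(0.30 − 0.373)/0.0592 = -2.466, so Q = 0.00342.
With Q = [Fe²⁺]/[Sn²⁺] and the known concentrations, [Sn²⁺] in the denominator gives [Sn²⁺] = 0.051 M.

0.051 M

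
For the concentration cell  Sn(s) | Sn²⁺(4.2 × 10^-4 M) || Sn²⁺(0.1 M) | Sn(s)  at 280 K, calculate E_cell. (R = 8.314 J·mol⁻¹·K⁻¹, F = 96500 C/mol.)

0.066 V

Both half-cells are Sn²⁺/Sn, so E°_cell = 0. The concentrated side is the cathode; the cell reaction moves Sn²⁺ from high to low concentration with n = 2.
Q = [Sn²⁺]_dilute/[Sn²⁺]_conc = 4.2 × 10^-4/0.1 = 0.00420.
E = 0 − (RT/nF) ln Q = −((8.314×280)/(2×96500))(-5.473) = 0.0660 V.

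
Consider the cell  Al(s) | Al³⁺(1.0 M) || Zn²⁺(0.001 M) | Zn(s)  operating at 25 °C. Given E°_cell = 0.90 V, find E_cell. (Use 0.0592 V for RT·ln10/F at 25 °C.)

Balancing electrons gives n = 6; the reaction quotient is Q = [Al³⁺]^2/[Zn²⁺]^3 = 1 × 10^9.
At 25 °C, E = E° − (0.0592/n) log Q = 0.90 − (0.0592/6)(9.000) = 0.900 − 0.089 = 0.811 V.

0.811 V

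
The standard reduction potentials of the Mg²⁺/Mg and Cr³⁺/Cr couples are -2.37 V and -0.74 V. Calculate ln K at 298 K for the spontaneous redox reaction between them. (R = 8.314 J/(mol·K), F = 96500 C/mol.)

E°_cell = -0.74 − (-2.37) = 1.63 V, with n = 6 electrons transferred.
At equilibrium E = 0, so the Nernst equation gives ln K = nFE°/RT = (6)(96500)(1.63)/((8.314)(298)) = 380.93.

ln K = 380.9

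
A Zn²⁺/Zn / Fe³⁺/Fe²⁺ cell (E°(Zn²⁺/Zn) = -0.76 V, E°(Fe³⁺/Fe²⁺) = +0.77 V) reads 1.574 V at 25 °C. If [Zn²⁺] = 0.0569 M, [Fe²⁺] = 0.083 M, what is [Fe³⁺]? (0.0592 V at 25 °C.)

From the Nernst equation, log Q = n(E° − E)/0.0592 = 2(1.53 − 1.574)/0.0592 = -1.486, so Q = 0.0326.
With Q = [Zn²⁺]·[Fe²⁺]^2/[Fe³⁺]^2 and the known concentrations, [Fe³⁺]^2 in the denominator gives [Fe³⁺] = 0.11 M.

0.11 M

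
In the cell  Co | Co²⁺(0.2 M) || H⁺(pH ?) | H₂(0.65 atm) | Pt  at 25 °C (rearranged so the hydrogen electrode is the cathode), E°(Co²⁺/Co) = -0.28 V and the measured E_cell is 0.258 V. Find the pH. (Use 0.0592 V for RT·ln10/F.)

pH = 0.81

E°_cell = 0.28 V and n = 2.
log Q = n(E° − E)/0.0592 = 2×(0.28 − 0.258)/0.0592 = 0.743.
With Q = [Co²⁺]·P(H₂) / [H⁺]^2, solving for [H⁺] gives log[H⁺] = -0.815, so pH = 0.81.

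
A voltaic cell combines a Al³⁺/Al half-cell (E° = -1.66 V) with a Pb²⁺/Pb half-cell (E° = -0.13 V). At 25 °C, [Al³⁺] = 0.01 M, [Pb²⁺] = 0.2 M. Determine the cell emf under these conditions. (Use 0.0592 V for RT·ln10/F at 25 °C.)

The Pb²⁺/Pb couple has the higher reduction potential and acts as the cathode, so E°_cell = -0.13 − (-1.66) = 1.53 V.
Balancing electrons gives n = 6; the reaction quotient is Q = [Al³⁺]^2/[Pb²⁺]^3 = 0.0125.
At 25 °C, E = E° − (0.0592/n) log Q = 1.53 − (0.0592/6)(-1.903) = 1.530 + 0.019 = 1.549 V.

1.55 V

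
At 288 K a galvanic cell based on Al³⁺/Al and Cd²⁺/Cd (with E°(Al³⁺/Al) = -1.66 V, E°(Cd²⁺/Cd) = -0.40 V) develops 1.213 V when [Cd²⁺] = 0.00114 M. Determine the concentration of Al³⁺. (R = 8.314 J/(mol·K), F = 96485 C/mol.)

0.011 M

From the Nernst equation, ln Q = nF(E° − E)/RT = 6×96485×(1.26 − 1.213)/(8.314×288) = 11.363, so Q = 8.61 × 10^4.
With Q = [Al³⁺]^2/[Cd²⁺]^3 and the known concentrations, [Al³⁺]^2 in the numerator gives [Al³⁺] = 0.011 M.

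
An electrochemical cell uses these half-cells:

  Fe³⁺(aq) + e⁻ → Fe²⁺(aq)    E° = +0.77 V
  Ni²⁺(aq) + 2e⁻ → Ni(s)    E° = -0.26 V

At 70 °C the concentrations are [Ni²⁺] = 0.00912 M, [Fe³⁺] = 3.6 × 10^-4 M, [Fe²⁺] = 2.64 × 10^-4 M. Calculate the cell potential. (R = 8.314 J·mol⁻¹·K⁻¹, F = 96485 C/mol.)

The Fe³⁺/Fe²⁺ couple has the higher reduction potential and acts as the cathode, so E°_cell = +0.77 − (-0.26) = 1.03 V.
Balancing electrons gives n = 2; the reaction quotient is Q = [Ni²⁺]·[Fe²⁺]^2/[Fe³⁺]^2 = 0.00490.
E = E° − (RT/nF) ln Q = 1.03 − (8.314×343)/(2×96485) × (-5.318) = 1.030 + 0.079 = 1.109 V.

1.11 V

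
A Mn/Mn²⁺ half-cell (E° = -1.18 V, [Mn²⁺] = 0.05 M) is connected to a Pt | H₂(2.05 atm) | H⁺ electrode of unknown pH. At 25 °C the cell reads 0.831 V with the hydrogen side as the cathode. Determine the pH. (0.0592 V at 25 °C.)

E°_cell = 1.18 V and n = 2.
log Q = n(E° − E)/0.0592 = 2×(1.18 − 0.831)/0.0592 = 11.791.
With Q = [Mn²⁺]·P(H₂) / [H⁺]^2, solving for [H⁺] gives log[H⁺] = -6.390, so pH = 6.39.

pH = 6.39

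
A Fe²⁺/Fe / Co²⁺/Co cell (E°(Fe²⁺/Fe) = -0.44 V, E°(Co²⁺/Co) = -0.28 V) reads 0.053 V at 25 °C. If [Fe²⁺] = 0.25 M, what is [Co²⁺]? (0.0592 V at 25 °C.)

6.1 × 10^-5 M

From the Nernst equation, log Q = n(E° − E)/0.0592 = 2(0.16 − 0.053)/0.0592 = 3.615, so Q = 4120.
With Q = [Fe²⁺]/[Co²⁺] and the known concentrations, [Co²⁺] in the denominator gives [Co²⁺] = 6.1 × 10^-5 M.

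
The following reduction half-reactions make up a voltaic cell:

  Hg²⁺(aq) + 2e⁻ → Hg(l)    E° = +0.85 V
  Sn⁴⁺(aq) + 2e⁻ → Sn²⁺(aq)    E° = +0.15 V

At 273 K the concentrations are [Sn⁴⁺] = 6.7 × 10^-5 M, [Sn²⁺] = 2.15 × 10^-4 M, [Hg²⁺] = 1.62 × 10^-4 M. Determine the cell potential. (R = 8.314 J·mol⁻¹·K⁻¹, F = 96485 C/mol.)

The Hg²⁺/Hg couple has the higher reduction potential and acts as the cathode, so E°_cell = +0.85 − (+0.15) = 0.70 V.
Balancing electrons gives n = 2; the reaction quotient is Q = [Sn⁴⁺]/([Sn²⁺]·[Hg²⁺]) = 1920.
E = E° − (RT/nF) ln Q = 0.70 − (8.314×273)/(2×96485) × (7.562) = 0.700 − 0.089 = 0.611 V.

0.611 V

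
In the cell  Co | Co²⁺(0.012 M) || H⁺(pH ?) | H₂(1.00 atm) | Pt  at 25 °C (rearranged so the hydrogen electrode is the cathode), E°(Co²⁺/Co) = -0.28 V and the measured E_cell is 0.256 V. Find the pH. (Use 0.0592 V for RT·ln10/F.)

E°_cell = 0.28 V and n = 2.
log Q = n(E° − E)/0.0592 = 2×(0.28 − 0.256)/0.0592 = 0.811.
With Q = [Co²⁺]·P(H₂) / [H⁺]^2, solving for [H⁺] gives log[H⁺] = -1.366, so pH = 1.37.

pH = 1.37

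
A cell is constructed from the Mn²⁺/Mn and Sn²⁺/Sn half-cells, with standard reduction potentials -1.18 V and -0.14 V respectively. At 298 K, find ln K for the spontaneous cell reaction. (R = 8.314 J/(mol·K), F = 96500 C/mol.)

E°_cell = -0.14 − (-1.18) = 1.04 V, with n = 2 electrons transferred.
At equilibrium E = 0, so the Nernst equation gives ln K = nFE°/RT = (2)(96500)(1.04)/((8.314)(298)) = 81.01.

ln K = 81.0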